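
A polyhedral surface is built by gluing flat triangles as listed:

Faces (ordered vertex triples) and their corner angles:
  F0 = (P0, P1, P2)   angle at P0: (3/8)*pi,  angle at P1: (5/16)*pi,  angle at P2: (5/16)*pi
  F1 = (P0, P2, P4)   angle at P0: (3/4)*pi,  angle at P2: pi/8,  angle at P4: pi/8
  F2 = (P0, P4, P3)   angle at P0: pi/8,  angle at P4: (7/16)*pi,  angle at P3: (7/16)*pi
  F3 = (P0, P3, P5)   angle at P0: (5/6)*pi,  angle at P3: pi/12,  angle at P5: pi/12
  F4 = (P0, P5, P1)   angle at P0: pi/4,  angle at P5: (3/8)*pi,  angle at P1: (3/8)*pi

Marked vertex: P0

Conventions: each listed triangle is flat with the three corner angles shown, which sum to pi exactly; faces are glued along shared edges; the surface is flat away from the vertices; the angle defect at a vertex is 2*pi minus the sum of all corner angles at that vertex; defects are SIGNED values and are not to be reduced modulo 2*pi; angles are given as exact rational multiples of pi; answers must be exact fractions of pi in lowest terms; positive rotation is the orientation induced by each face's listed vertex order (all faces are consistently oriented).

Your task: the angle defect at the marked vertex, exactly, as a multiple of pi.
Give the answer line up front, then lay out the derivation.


Answer: defect(P0) = -pi/3

Sum of corner angles at P0: (7/3)*pi
defect = 2*pi - (7/3)*pi


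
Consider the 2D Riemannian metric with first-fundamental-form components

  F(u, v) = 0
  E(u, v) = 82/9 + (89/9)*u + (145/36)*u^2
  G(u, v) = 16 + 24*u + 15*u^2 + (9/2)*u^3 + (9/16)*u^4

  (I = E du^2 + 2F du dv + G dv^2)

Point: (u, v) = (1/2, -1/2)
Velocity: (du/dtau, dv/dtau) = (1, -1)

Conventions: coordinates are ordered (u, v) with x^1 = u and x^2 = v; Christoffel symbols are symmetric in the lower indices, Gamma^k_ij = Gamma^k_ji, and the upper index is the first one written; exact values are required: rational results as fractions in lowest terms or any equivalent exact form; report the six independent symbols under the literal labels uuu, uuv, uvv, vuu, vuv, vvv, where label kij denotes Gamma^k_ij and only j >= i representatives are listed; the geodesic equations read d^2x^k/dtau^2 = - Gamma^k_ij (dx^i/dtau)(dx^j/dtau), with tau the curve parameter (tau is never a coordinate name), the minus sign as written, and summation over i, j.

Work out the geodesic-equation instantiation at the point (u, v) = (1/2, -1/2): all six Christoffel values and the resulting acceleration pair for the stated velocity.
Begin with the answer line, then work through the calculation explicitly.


Answer: Gamma_uuu = 334/723, Gamma_uuv = 0, Gamma_uvv = -1365/964, Gamma_vuu = 0, Gamma_vuv = 60/91, Gamma_vvv = 0; accelerations (d^2u/dtau^2, d^2v/dtau^2) = (2759/2892, 120/91)

E = 241/16, F = 0, G = 8281/256 at the point
E_u = 167/12, E_v = 0, F_u = 0, F_v = 0, G_u = 1365/32, G_v = 0
EG - F^2 = 1995721/4096;  g^inv = (4096/1995721) * [[8281/256, 0], [0, 241/16]]
first-kind symbols [ij,l] = (1/2)(d_i g_jl + d_j g_il - d_l g_ij): [uu,u] = E_u/2 = 167/24, [uu,v] = F_u - E_v/2 = 0, [uv,u] = E_v/2 = 0, [uv,v] = G_u/2 = 1365/64, [vv,u] = F_v - G_u/2 = -1365/64, [vv,v] = G_v/2 = 0
Gamma^u_ij = (G*[ij,u] - F*[ij,v])/(EG - F^2), Gamma^v_ij = (E*[ij,v] - F*[ij,u])/(EG - F^2)
Gamma_uuu = 334/723, Gamma_uuv = 0, Gamma_uvv = -1365/964, Gamma_vuu = 0, Gamma_vuv = 60/91, Gamma_vvv = 0
d^2u/dtau^2 = -(Gamma_uuu*(1)^2 + 2*Gamma_uuv*(1)*(-1) + Gamma_uvv*(-1)^2) = 2759/2892
d^2v/dtau^2 = -(Gamma_vuu*(1)^2 + 2*Gamma_vuv*(1)*(-1) + Gamma_vvv*(-1)^2) = 120/91


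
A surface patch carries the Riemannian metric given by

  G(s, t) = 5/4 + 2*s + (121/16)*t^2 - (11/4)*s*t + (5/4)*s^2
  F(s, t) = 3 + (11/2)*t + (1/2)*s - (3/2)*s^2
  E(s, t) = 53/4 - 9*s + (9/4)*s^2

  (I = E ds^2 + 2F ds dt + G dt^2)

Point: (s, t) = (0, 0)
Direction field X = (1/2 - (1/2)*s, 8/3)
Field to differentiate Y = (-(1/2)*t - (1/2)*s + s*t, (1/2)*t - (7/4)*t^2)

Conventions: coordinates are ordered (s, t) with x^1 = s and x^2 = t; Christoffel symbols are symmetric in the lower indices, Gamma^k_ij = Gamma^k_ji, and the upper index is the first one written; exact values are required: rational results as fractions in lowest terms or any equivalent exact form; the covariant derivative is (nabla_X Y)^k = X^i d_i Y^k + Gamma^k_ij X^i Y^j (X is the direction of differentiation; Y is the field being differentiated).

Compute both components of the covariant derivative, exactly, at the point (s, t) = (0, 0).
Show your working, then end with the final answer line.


E = 53/4, F = 3, G = 5/4 at the point
E_s = -9, E_t = 0, F_s = 1/2, F_t = 11/2, G_s = 2, G_t = 0
EG - F^2 = 121/16;  g^inv = (16/121) * [[5/4, -3], [-3, 53/4]]
first-kind symbols [ij,l] = (1/2)(d_i g_jl + d_j g_il - d_l g_ij): [ss,s] = E_s/2 = -9/2, [ss,t] = F_s - E_t/2 = 1/2, [st,s] = E_t/2 = 0, [st,t] = G_s/2 = 1, [tt,s] = F_t - G_s/2 = 9/2, [tt,t] = G_t/2 = 0
Gamma^s_ij = (G*[ij,s] - F*[ij,t])/(EG - F^2), Gamma^t_ij = (E*[ij,t] - F*[ij,s])/(EG - F^2)
Gamma_sss = -114/121, Gamma_sst = -48/121, Gamma_stt = 90/121, Gamma_tss = 322/121, Gamma_tst = 212/121, Gamma_ttt = -216/121
X = (1/2, 8/3), Y = (0, 0) at the point

Answer: (nabla_X Y)^s = -19/12, (nabla_X Y)^t = 4/3


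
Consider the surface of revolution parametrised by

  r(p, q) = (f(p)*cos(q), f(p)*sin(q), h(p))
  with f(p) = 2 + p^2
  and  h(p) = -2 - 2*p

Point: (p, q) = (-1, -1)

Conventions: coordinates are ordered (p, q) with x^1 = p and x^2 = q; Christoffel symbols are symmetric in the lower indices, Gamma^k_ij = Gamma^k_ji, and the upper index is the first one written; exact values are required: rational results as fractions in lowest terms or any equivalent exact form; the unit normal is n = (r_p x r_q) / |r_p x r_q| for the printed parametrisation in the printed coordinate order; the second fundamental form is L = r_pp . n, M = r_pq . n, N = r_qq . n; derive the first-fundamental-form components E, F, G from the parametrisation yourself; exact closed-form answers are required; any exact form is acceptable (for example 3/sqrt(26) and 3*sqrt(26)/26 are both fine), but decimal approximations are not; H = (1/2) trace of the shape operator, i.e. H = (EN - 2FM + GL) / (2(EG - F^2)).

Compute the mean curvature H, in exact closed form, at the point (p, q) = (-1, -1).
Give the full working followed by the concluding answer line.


f = 3, f' = -2, f'' = 2, h' = -2, h'' = 0
E = 8, F = 0, G = 9; answer radicand W^2 = 8
unnormalised second-form numerators: l = 4, m = 0, n = -6; L = l/sqrt(8), and similarly M = m/sqrt(W^2), N = n/sqrt(W^2)
H = (E*n - 2*F*m + G*l) / (2*(EG - F^2)*sqrt(W^2)); E*n - 2*F*m + G*l = -12, EG - F^2 = 72, so H = (-1/12)/sqrt(8)

Answer: H = -sqrt(2)/48


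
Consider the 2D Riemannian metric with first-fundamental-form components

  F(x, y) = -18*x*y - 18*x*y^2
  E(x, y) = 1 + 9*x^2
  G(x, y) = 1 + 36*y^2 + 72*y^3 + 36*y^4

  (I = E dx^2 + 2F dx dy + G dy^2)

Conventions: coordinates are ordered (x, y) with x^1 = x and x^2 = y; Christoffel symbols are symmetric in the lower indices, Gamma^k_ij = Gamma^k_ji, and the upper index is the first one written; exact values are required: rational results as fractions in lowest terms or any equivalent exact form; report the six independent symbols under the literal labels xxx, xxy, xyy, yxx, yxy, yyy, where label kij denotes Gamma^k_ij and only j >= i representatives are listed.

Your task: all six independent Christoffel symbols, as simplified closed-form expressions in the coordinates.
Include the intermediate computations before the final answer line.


E = 1 + 9*x^2; F = -18*x*y - 18*x*y^2; G = 1 + 36*y^2 + 72*y^3 + 36*y^4
Gamma^k_ij = (1/2) g^{kl} (d_i g_jl + d_j g_il - d_l g_ij), with g^inv = (1/(EG-F^2)) [[G, -F], [-F, E]]
first partials: E_x = 18*x, E_y = 0, F_x = -18*y - 18*y^2, F_y = -18*x - 36*x*y, G_x = 0, G_y = 72*y + 216*y^2 + 144*y^3
D = EG - F^2 = 1 + 36*y^2 + 9*x^2 + 72*y^3 + 36*y^4
expanded: Gamma^x_xx = (G E_x - 2F F_x + F E_y)/(2D), Gamma^x_xy = (G E_y - F G_x)/(2D), Gamma^x_yy = (2G F_y - G G_x - F G_y)/(2D), Gamma^y_xx = (2E F_x - E E_y - F E_x)/(2D), Gamma^y_xy = (E G_x - F E_y)/(2D), Gamma^y_yy = (E G_y - 2F F_y + F G_x)/(2D); substitute and cancel common factors

Answer: Gamma_xxx = 9*x/(9*x^2 + 36*y^4 + 72*y^3 + 36*y^2 + 1), Gamma_xxy = 0, Gamma_xyy = (-36*x*y - 18*x)/(9*x^2 + 36*y^4 + 72*y^3 + 36*y^2 + 1), Gamma_yxx = (-18*y^2 - 18*y)/(9*x^2 + 36*y^4 + 72*y^3 + 36*y^2 + 1), Gamma_yxy = 0, Gamma_yyy = (72*y^3 + 108*y^2 + 36*y)/(9*x^2 + 36*y^4 + 72*y^3 + 36*y^2 + 1)


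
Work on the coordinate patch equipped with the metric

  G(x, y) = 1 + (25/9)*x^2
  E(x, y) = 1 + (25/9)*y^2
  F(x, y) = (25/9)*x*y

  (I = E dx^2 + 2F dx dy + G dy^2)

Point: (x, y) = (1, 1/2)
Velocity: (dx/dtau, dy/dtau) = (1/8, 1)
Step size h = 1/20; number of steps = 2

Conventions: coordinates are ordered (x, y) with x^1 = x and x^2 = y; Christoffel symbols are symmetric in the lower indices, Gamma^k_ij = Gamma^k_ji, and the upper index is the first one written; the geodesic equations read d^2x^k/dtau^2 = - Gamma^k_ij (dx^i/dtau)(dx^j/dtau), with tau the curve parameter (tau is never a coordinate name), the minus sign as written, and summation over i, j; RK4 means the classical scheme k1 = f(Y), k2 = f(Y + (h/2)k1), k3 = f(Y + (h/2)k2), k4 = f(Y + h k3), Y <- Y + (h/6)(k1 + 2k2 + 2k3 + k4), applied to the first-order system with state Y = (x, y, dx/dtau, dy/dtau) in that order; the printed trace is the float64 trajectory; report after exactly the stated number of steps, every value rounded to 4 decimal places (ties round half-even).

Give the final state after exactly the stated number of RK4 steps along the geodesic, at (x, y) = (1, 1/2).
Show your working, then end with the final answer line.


f(Y) = (dx/dtau, dy/dtau, -Gamma^x_ij Y'^i Y'^j, -Gamma^y_ij Y'^i Y'^j) with the Gammas evaluated at the stage position; h = 0.050000; intermediate values shown to 6 dp
step 0: x = 1.0000, y = 0.5000, dx/dtau = 0.1250, dy/dtau = 1.0000
step 1:
  k1: at (x, y) = (1.000000, 0.500000), (dx/dtau, dy/dtau) = (0.125000, 1.000000); Gamma_xxx = 0.000000, Gamma_xxy = 0.310559, Gamma_xyy = 0.000000, Gamma_yxx = 0.000000, Gamma_yxy = 0.621118, Gamma_yyy = 0.000000; k1 = (0.125000, 1.000000, -0.077640, -0.155280)
  k2: at (x, y) = (1.003125, 0.525000), (dx/dtau, dy/dtau) = (0.123059, 0.996118); Gamma_xxx = 0.000000, Gamma_xxy = 0.319754, Gamma_xyy = 0.000000, Gamma_yxx = 0.000000, Gamma_yxy = 0.610959, Gamma_yyy = 0.000000; k2 = (0.123059, 0.996118, -0.078392, -0.149784)
  k3: at (x, y) = (1.003076, 0.524903), (dx/dtau, dy/dtau) = (0.123040, 0.996255); Gamma_xxx = 0.000000, Gamma_xxy = 0.319734, Gamma_xyy = 0.000000, Gamma_yxx = 0.000000, Gamma_yxy = 0.611004, Gamma_yyy = 0.000000; k3 = (0.123040, 0.996255, -0.078386, -0.149793)
  k4: at (x, y) = (1.006152, 0.549813), (dx/dtau, dy/dtau) = (0.121081, 0.992510); Gamma_xxx = 0.000000, Gamma_xxy = 0.328318, Gamma_xyy = 0.000000, Gamma_yxx = 0.000000, Gamma_yxy = 0.600818, Gamma_yyy = 0.000000; k4 = (0.121081, 0.992510, -0.078910, -0.144405)
  Y <- Y + (h/6)(k1 + 2k2 + 2k3 + k4): x = 1.0062, y = 0.5498, dx/dtau = 0.1211, dy/dtau = 0.9925
step 2:
  k1: at (x, y) = (1.006152, 0.549810), (dx/dtau, dy/dtau) = (0.121082, 0.992510); Gamma_xxx = 0.000000, Gamma_xxy = 0.328317, Gamma_xyy = 0.000000, Gamma_yxx = 0.000000, Gamma_yxy = 0.600819, Gamma_yyy = 0.000000; k1 = (0.121082, 0.992510, -0.078911, -0.144408)
  k2: at (x, y) = (1.009179, 0.574623), (dx/dtau, dy/dtau) = (0.119110, 0.988899); Gamma_xxx = 0.000000, Gamma_xxy = 0.336305, Gamma_xyy = 0.000000, Gamma_yxx = 0.000000, Gamma_yxy = 0.590635, Gamma_yyy = 0.000000; k2 = (0.119110, 0.988899, -0.079225, -0.139139)
  k3: at (x, y) = (1.009130, 0.574533), (dx/dtau, dy/dtau) = (0.119102, 0.989031); Gamma_xxx = 0.000000, Gamma_xxy = 0.336293, Gamma_xyy = 0.000000, Gamma_yxx = 0.000000, Gamma_yxy = 0.590676, Gamma_yyy = 0.000000; k3 = (0.119102, 0.989031, -0.079227, -0.139158)
  k4: at (x, y) = (1.012107, 0.599262), (dx/dtau, dy/dtau) = (0.117121, 0.985552); Gamma_xxx = 0.000000, Gamma_xxy = 0.343717, Gamma_xyy = 0.000000, Gamma_yxx = 0.000000, Gamma_yxy = 0.580511, Gamma_yyy = 0.000000; k4 = (0.117121, 0.985552, -0.079350, -0.134016)
  Y <- Y + (h/6)(k1 + 2k2 + 2k3 + k4): x = 1.0121, y = 0.5993, dx/dtau = 0.1171, dy/dtau = 0.9856

Answer: x = 1.0121, y = 0.5993, dx/dtau = 0.1171, dy/dtau = 0.9856


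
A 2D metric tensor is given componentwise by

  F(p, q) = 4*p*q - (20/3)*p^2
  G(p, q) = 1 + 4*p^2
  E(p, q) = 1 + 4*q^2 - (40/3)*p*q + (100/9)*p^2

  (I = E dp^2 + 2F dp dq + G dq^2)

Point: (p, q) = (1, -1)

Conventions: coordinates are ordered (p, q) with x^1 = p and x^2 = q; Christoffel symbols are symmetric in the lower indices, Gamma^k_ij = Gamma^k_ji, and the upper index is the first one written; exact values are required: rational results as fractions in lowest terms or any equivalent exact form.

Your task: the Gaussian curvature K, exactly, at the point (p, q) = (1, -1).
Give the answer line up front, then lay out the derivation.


Answer: K = -324/90601

E = 265/9, F = -32/3, G = 5, EG - F^2 = 301/9 at the point
E_p = 320/9, E_q = -64/3, F_p = -52/3, F_q = 4, G_p = 8, G_q = 0
E_qq = 8, F_pq = 4, G_pp = 8
K follows from Brioschi's formula, (det M1 - det M2)/(EG - F^2)^2.
M1 = [[-E_qq/2 + F_pq - G_pp/2, E_p/2, F_p - E_q/2], [F_q - G_p/2, E, F], [G_q/2, F, G]] = [[-4, 160/9, -20/3], [0, 265/9, -32/3], [0, -32/3, 5]]; det M1 = -1204/9
M2 = [[0, E_q/2, G_p/2], [E_q/2, E, F], [G_p/2, F, G]] = [[0, -32/3, 4], [-32/3, 265/9, -32/3], [4, -32/3, 5]]; det M2 = -1168/9
det M1 - det M2 = -4; K = -4 / (301/9)^2 = -324/90601


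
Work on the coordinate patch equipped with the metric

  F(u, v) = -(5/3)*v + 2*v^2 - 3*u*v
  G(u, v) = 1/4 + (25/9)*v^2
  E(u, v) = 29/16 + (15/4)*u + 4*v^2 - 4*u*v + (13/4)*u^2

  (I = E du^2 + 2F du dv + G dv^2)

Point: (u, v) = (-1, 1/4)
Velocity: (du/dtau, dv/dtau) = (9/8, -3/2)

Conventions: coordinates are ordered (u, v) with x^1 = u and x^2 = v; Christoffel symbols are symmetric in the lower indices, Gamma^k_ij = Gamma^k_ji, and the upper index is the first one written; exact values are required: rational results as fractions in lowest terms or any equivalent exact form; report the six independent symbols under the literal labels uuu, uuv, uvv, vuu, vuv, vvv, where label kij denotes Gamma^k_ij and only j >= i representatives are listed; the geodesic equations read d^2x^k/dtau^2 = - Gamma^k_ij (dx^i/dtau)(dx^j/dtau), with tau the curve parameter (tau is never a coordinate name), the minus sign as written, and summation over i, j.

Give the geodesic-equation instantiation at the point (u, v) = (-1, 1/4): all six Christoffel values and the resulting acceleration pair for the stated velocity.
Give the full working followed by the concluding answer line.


E = 41/16, F = 11/24, G = 61/144 at the point
E_u = -15/4, E_v = 6, F_u = -3/4, F_v = 7/3, G_u = 0, G_v = 25/18
EG - F^2 = 2017/2304;  g^inv = (2304/2017) * [[61/144, -11/24], [-11/24, 41/16]]
first-kind symbols [ij,l] = (1/2)(d_i g_jl + d_j g_il - d_l g_ij): [uu,u] = E_u/2 = -15/8, [uu,v] = F_u - E_v/2 = -15/4, [uv,u] = E_v/2 = 3, [uv,v] = G_u/2 = 0, [vv,u] = F_v - G_u/2 = 7/3, [vv,v] = G_v/2 = 25/36
Gamma^u_ij = (G*[ij,u] - F*[ij,v])/(EG - F^2), Gamma^v_ij = (E*[ij,v] - F*[ij,u])/(EG - F^2)
Gamma_uuu = 2130/2017, Gamma_uuv = 2928/2017, Gamma_uvv = 1544/2017, Gamma_vuu = -20160/2017, Gamma_vuv = -3168/2017, Gamma_vvv = 1636/2017
d^2u/dtau^2 = -(Gamma_uuu*(9/8)^2 + 2*Gamma_uuv*(9/8)*(-3/2) + Gamma_uvv*(-3/2)^2) = 118791/64544
d^2v/dtau^2 = -(Gamma_vuu*(9/8)^2 + 2*Gamma_vuv*(9/8)*(-3/2) + Gamma_vvv*(-3/2)^2) = 11142/2017

Answer: Gamma_uuu = 2130/2017, Gamma_uuv = 2928/2017, Gamma_uvv = 1544/2017, Gamma_vuu = -20160/2017, Gamma_vuv = -3168/2017, Gamma_vvv = 1636/2017; accelerations (d^2u/dtau^2, d^2v/dtau^2) = (118791/64544, 11142/2017)


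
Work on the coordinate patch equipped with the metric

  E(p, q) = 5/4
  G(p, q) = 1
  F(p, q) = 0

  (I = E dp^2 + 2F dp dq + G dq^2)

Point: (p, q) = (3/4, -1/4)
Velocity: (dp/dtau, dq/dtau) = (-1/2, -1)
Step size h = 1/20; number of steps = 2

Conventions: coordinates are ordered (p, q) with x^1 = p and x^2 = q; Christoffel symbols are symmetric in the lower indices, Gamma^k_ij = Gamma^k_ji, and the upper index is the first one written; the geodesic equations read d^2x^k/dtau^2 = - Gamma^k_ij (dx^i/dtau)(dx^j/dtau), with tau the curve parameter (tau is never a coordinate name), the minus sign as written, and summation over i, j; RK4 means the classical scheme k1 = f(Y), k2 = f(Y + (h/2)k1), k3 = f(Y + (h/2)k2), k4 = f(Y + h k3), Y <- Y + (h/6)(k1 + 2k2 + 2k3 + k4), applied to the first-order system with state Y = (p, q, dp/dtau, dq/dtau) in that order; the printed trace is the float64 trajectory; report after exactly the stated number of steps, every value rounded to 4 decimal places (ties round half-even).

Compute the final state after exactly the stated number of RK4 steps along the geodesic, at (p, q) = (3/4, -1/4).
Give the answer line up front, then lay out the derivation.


Answer: p = 0.7000, q = -0.3500, dp/dtau = -0.5000, dq/dtau = -1.0000

f(Y) = (dp/dtau, dq/dtau, -Gamma^p_ij Y'^i Y'^j, -Gamma^q_ij Y'^i Y'^j) with the Gammas evaluated at the stage position; h = 0.050000; intermediate values shown to 6 dp
step 0: p = 0.7500, q = -0.2500, dp/dtau = -0.5000, dq/dtau = -1.0000
step 1:
  k1: at (p, q) = (0.750000, -0.250000), (dp/dtau, dq/dtau) = (-0.500000, -1.000000); Gamma_ppp = 0.000000, Gamma_ppq = 0.000000, Gamma_pqq = 0.000000, Gamma_qpp = 0.000000, Gamma_qpq = 0.000000, Gamma_qqq = 0.000000; k1 = (-0.500000, -1.000000, 0.000000, 0.000000)
  k2: at (p, q) = (0.737500, -0.275000), (dp/dtau, dq/dtau) = (-0.500000, -1.000000); Gamma_ppp = 0.000000, Gamma_ppq = 0.000000, Gamma_pqq = 0.000000, Gamma_qpp = 0.000000, Gamma_qpq = 0.000000, Gamma_qqq = 0.000000; k2 = (-0.500000, -1.000000, 0.000000, 0.000000)
  k3: at (p, q) = (0.737500, -0.275000), (dp/dtau, dq/dtau) = (-0.500000, -1.000000); Gamma_ppp = 0.000000, Gamma_ppq = 0.000000, Gamma_pqq = 0.000000, Gamma_qpp = 0.000000, Gamma_qpq = 0.000000, Gamma_qqq = 0.000000; k3 = (-0.500000, -1.000000, 0.000000, 0.000000)
  k4: at (p, q) = (0.725000, -0.300000), (dp/dtau, dq/dtau) = (-0.500000, -1.000000); Gamma_ppp = 0.000000, Gamma_ppq = 0.000000, Gamma_pqq = 0.000000, Gamma_qpp = 0.000000, Gamma_qpq = 0.000000, Gamma_qqq = 0.000000; k4 = (-0.500000, -1.000000, 0.000000, 0.000000)
  Y <- Y + (h/6)(k1 + 2k2 + 2k3 + k4): p = 0.7250, q = -0.3000, dp/dtau = -0.5000, dq/dtau = -1.0000
step 2:
  k1: at (p, q) = (0.725000, -0.300000), (dp/dtau, dq/dtau) = (-0.500000, -1.000000); Gamma_ppp = 0.000000, Gamma_ppq = 0.000000, Gamma_pqq = 0.000000, Gamma_qpp = 0.000000, Gamma_qpq = 0.000000, Gamma_qqq = 0.000000; k1 = (-0.500000, -1.000000, 0.000000, 0.000000)
  k2: at (p, q) = (0.712500, -0.325000), (dp/dtau, dq/dtau) = (-0.500000, -1.000000); Gamma_ppp = 0.000000, Gamma_ppq = 0.000000, Gamma_pqq = 0.000000, Gamma_qpp = 0.000000, Gamma_qpq = 0.000000, Gamma_qqq = 0.000000; k2 = (-0.500000, -1.000000, 0.000000, 0.000000)
  k3: at (p, q) = (0.712500, -0.325000), (dp/dtau, dq/dtau) = (-0.500000, -1.000000); Gamma_ppp = 0.000000, Gamma_ppq = 0.000000, Gamma_pqq = 0.000000, Gamma_qpp = 0.000000, Gamma_qpq = 0.000000, Gamma_qqq = 0.000000; k3 = (-0.500000, -1.000000, 0.000000, 0.000000)
  k4: at (p, q) = (0.700000, -0.350000), (dp/dtau, dq/dtau) = (-0.500000, -1.000000); Gamma_ppp = 0.000000, Gamma_ppq = 0.000000, Gamma_pqq = 0.000000, Gamma_qpp = 0.000000, Gamma_qpq = 0.000000, Gamma_qqq = 0.000000; k4 = (-0.500000, -1.000000, 0.000000, 0.000000)
  Y <- Y + (h/6)(k1 + 2k2 + 2k3 + k4): p = 0.7000, q = -0.3500, dp/dtau = -0.5000, dq/dtau = -1.0000


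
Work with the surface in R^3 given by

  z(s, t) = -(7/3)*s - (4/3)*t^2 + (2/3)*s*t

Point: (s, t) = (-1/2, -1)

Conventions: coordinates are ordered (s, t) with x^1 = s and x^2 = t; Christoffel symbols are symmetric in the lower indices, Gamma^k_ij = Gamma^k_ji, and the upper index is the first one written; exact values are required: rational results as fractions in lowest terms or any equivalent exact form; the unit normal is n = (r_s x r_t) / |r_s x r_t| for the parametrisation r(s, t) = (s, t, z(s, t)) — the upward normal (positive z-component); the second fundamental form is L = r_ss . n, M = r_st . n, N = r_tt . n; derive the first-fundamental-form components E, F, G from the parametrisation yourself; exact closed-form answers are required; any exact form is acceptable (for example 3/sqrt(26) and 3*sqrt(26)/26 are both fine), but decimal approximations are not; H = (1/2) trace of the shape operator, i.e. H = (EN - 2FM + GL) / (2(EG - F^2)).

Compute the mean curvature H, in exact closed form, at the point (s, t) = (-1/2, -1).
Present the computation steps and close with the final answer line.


z_s = -3, z_t = 7/3, z_ss = 0, z_st = 2/3, z_tt = -8/3
E = 10, F = -7, G = 58/9; answer radicand W^2 = 139/9
unnormalised second-form numerators: l = 0, m = 2/3, n = -8/3; L = l/sqrt(139/9), and similarly M = m/sqrt(W^2), N = n/sqrt(W^2)
H = (E*n - 2*F*m + G*l) / (2*(EG - F^2)*sqrt(W^2)); E*n - 2*F*m + G*l = -52/3, EG - F^2 = 139/9, so H = (-78/139)/sqrt(139/9)

Answer: H = -234*sqrt(139)/19321


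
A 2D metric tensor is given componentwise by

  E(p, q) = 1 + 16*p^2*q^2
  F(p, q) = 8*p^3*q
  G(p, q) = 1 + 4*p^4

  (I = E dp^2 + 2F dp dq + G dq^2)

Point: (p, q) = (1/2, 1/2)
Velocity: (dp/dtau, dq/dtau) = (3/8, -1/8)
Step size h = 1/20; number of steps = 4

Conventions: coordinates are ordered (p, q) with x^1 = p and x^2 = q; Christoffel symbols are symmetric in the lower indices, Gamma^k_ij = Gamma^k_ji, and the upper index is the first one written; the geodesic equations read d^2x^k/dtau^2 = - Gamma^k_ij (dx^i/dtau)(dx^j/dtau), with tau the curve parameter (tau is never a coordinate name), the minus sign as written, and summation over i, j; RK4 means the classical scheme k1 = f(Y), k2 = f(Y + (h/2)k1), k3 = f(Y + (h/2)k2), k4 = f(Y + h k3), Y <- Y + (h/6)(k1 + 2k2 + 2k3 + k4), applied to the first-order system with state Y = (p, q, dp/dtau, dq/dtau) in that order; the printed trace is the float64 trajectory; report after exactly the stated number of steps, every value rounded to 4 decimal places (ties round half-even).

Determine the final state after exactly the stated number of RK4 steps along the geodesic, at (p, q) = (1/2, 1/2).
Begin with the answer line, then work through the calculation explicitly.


Answer: p = 0.5743, q = 0.4747, dp/dtau = 0.3692, dq/dtau = -0.1281

f(Y) = (dp/dtau, dq/dtau, -Gamma^p_ij Y'^i Y'^j, -Gamma^q_ij Y'^i Y'^j) with the Gammas evaluated at the stage position; h = 0.050000; intermediate values shown to 6 dp
step 0: p = 0.5000, q = 0.5000, dp/dtau = 0.3750, dq/dtau = -0.1250
step 1:
  k1: at (p, q) = (0.500000, 0.500000), (dp/dtau, dq/dtau) = (0.375000, -0.125000); Gamma_ppp = 0.888889, Gamma_ppq = 0.888889, Gamma_pqq = 0.000000, Gamma_qpp = 0.444444, Gamma_qpq = 0.444444, Gamma_qqq = 0.000000; k1 = (0.375000, -0.125000, -0.041667, -0.020833)
  k2: at (p, q) = (0.509375, 0.496875), (dp/dtau, dq/dtau) = (0.373958, -0.125521); Gamma_ppp = 0.877041, Gamma_ppq = 0.899105, Gamma_pqq = 0.000000, Gamma_qpp = 0.449553, Gamma_qpq = 0.460862, Gamma_qqq = 0.000000; k2 = (0.373958, -0.125521, -0.038242, -0.019602)
  k3: at (p, q) = (0.509349, 0.496862), (dp/dtau, dq/dtau) = (0.374044, -0.125490); Gamma_ppp = 0.877032, Gamma_ppq = 0.899073, Gamma_pqq = 0.000000, Gamma_qpp = 0.449537, Gamma_qpq = 0.460834, Gamma_qqq = 0.000000; k3 = (0.374044, -0.125490, -0.038302, -0.019632)
  k4: at (p, q) = (0.518702, 0.493725), (dp/dtau, dq/dtau) = (0.373085, -0.125982); Gamma_ppp = 0.864955, Gamma_ppq = 0.908711, Gamma_pqq = 0.000000, Gamma_qpp = 0.454356, Gamma_qpq = 0.477341, Gamma_qqq = 0.000000; k4 = (0.373085, -0.125982, -0.034973, -0.018371)
  Y <- Y + (h/6)(k1 + 2k2 + 2k3 + k4): p = 0.5187, q = 0.4937, dp/dtau = 0.3731, dq/dtau = -0.1260
step 2:
  k1: at (p, q) = (0.518701, 0.493725), (dp/dtau, dq/dtau) = (0.373086, -0.125981); Gamma_ppp = 0.864955, Gamma_ppq = 0.908710, Gamma_pqq = 0.000000, Gamma_qpp = 0.454355, Gamma_qpq = 0.477339, Gamma_qqq = 0.000000; k1 = (0.373086, -0.125981, -0.034974, -0.018372)
  k2: at (p, q) = (0.528028, 0.490575), (dp/dtau, dq/dtau) = (0.372211, -0.126440); Gamma_ppp = 0.852670, Gamma_ppq = 0.917767, Gamma_pqq = 0.000000, Gamma_qpp = 0.458883, Gamma_qpq = 0.493916, Gamma_qqq = 0.000000; k2 = (0.372211, -0.126440, -0.031745, -0.017085)
  k3: at (p, q) = (0.528006, 0.490564), (dp/dtau, dq/dtau) = (0.372292, -0.126408); Gamma_ppp = 0.852663, Gamma_ppq = 0.917742, Gamma_pqq = 0.000000, Gamma_qpp = 0.458871, Gamma_qpq = 0.493894, Gamma_qqq = 0.000000; k3 = (0.372292, -0.126408, -0.031801, -0.017114)
  k4: at (p, q) = (0.537315, 0.487405), (dp/dtau, dq/dtau) = (0.371496, -0.126836); Gamma_ppp = 0.840197, Gamma_ppq = 0.926234, Gamma_pqq = 0.000000, Gamma_qpp = 0.463117, Gamma_qpq = 0.510541, Gamma_qqq = 0.000000; k4 = (0.371496, -0.126836, -0.028668, -0.015802)
  Y <- Y + (h/6)(k1 + 2k2 + 2k3 + k4): p = 0.5373, q = 0.4874, dp/dtau = 0.3715, dq/dtau = -0.1268
step 3:
  k1: at (p, q) = (0.537314, 0.487404), (dp/dtau, dq/dtau) = (0.371496, -0.126835); Gamma_ppp = 0.840197, Gamma_ppq = 0.926232, Gamma_pqq = 0.000000, Gamma_qpp = 0.463116, Gamma_qpq = 0.510539, Gamma_qqq = 0.000000; k1 = (0.371496, -0.126835, -0.028669, -0.015802)
  k2: at (p, q) = (0.546601, 0.484233), (dp/dtau, dq/dtau) = (0.370779, -0.127230); Gamma_ppp = 0.827568, Gamma_ppq = 0.934157, Gamma_pqq = 0.000000, Gamma_qpp = 0.467078, Gamma_qpq = 0.527237, Gamma_qqq = 0.000000; k2 = (0.370779, -0.127230, -0.025635, -0.014468)
  k3: at (p, q) = (0.546583, 0.484223), (dp/dtau, dq/dtau) = (0.370855, -0.127197); Gamma_ppp = 0.827562, Gamma_ppq = 0.934139, Gamma_pqq = 0.000000, Gamma_qpp = 0.467070, Gamma_qpq = 0.527221, Gamma_qqq = 0.000000; k3 = (0.370855, -0.127197, -0.025688, -0.014498)
  k4: at (p, q) = (0.555857, 0.481044), (dp/dtau, dq/dtau) = (0.370212, -0.127560); Gamma_ppp = 0.814793, Gamma_ppq = 0.941510, Gamma_pqq = 0.000000, Gamma_qpp = 0.470755, Gamma_qpq = 0.543967, Gamma_qqq = 0.000000; k4 = (0.370212, -0.127560, -0.022748, -0.013143)
  Y <- Y + (h/6)(k1 + 2k2 + 2k3 + k4): p = 0.5559, q = 0.4810, dp/dtau = 0.3702, dq/dtau = -0.1276
step 4:
  k1: at (p, q) = (0.555855, 0.481044), (dp/dtau, dq/dtau) = (0.370212, -0.127559); Gamma_ppp = 0.814793, Gamma_ppq = 0.941509, Gamma_pqq = 0.000000, Gamma_qpp = 0.470754, Gamma_qpq = 0.543966, Gamma_qqq = 0.000000; k1 = (0.370212, -0.127559, -0.022749, -0.013144)
  k2: at (p, q) = (0.565111, 0.477855), (dp/dtau, dq/dtau) = (0.369644, -0.127888); Gamma_ppp = 0.801900, Gamma_ppq = 0.948326, Gamma_pqq = 0.000000, Gamma_qpp = 0.474163, Gamma_qpq = 0.560745, Gamma_qqq = 0.000000; k2 = (0.369644, -0.127888, -0.019908, -0.011772)
  k3: at (p, q) = (0.565097, 0.477846), (dp/dtau, dq/dtau) = (0.369715, -0.127854); Gamma_ppp = 0.801896, Gamma_ppq = 0.948314, Gamma_pqq = 0.000000, Gamma_qpp = 0.474157, Gamma_qpq = 0.560733, Gamma_qqq = 0.000000; k3 = (0.369715, -0.127854, -0.019958, -0.011801)
  k4: at (p, q) = (0.574341, 0.474651), (dp/dtau, dq/dtau) = (0.369214, -0.128149); Gamma_ppp = 0.788899, Gamma_ppq = 0.954590, Gamma_pqq = 0.000000, Gamma_qpp = 0.477295, Gamma_qpq = 0.577540, Gamma_qqq = 0.000000; k4 = (0.369214, -0.128149, -0.017210, -0.010412)
  Y <- Y + (h/6)(k1 + 2k2 + 2k3 + k4): p = 0.5743, q = 0.4747, dp/dtau = 0.3692, dq/dtau = -0.1281


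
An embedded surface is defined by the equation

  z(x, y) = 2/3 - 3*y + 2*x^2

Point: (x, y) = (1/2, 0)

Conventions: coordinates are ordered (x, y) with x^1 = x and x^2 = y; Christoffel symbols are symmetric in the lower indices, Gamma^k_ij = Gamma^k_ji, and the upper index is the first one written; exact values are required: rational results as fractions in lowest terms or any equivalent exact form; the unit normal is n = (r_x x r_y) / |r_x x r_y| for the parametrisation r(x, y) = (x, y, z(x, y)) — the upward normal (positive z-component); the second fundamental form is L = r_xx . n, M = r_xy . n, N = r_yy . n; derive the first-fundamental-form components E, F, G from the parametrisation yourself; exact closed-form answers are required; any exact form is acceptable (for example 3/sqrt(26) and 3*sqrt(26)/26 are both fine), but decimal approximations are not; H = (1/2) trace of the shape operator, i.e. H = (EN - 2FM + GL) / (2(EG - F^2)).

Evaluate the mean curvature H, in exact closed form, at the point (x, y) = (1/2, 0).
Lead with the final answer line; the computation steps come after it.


Answer: H = 5*sqrt(14)/49

z_x = 2, z_y = -3, z_xx = 4, z_xy = 0, z_yy = 0
E = 5, F = -6, G = 10; answer radicand W^2 = 14
unnormalised second-form numerators: l = 4, m = 0, n = 0; L = l/sqrt(14), and similarly M = m/sqrt(W^2), N = n/sqrt(W^2)
H = (E*n - 2*F*m + G*l) / (2*(EG - F^2)*sqrt(W^2)); E*n - 2*F*m + G*l = 40, EG - F^2 = 14, so H = (10/7)/sqrt(14)


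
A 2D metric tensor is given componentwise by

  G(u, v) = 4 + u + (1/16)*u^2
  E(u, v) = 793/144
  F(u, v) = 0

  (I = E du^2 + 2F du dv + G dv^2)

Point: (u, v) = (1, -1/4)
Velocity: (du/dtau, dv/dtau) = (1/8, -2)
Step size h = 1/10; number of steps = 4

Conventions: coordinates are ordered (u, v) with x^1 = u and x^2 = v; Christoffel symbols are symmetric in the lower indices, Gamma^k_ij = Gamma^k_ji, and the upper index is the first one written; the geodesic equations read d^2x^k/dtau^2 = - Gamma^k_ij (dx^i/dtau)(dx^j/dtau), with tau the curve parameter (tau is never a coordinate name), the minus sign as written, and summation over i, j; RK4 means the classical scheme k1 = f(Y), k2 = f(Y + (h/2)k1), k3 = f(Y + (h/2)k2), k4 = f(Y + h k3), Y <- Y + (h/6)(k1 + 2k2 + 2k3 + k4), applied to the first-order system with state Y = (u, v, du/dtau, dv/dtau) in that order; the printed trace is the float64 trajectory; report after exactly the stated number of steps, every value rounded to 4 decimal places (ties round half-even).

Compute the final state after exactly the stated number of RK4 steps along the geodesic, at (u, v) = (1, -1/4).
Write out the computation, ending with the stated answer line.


f(Y) = (du/dtau, dv/dtau, -Gamma^u_ij Y'^i Y'^j, -Gamma^v_ij Y'^i Y'^j) with the Gammas evaluated at the stage position; h = 0.100000; intermediate values shown to 6 dp
step 0: u = 1.0000, v = -0.2500, du/dtau = 0.1250, dv/dtau = -2.0000
step 1:
  k1: at (u, v) = (1.000000, -0.250000), (du/dtau, dv/dtau) = (0.125000, -2.000000); Gamma_uuu = 0.000000, Gamma_uuv = 0.000000, Gamma_uvv = -0.102144, Gamma_vuu = 0.000000, Gamma_vuv = 0.111111, Gamma_vvv = 0.000000; k1 = (0.125000, -2.000000, 0.408575, 0.055556)
  k2: at (u, v) = (1.006250, -0.350000), (du/dtau, dv/dtau) = (0.145429, -1.997222); Gamma_uuu = 0.000000, Gamma_uuv = 0.000000, Gamma_uvv = -0.102215, Gamma_vuu = 0.000000, Gamma_vuv = 0.111034, Gamma_vvv = 0.000000; k2 = (0.145429, -1.997222, 0.407724, 0.064500)
  k3: at (u, v) = (1.007271, -0.349861), (du/dtau, dv/dtau) = (0.145386, -1.996775); Gamma_uuu = 0.000000, Gamma_uuv = 0.000000, Gamma_uvv = -0.102226, Gamma_vuu = 0.000000, Gamma_vuv = 0.111021, Gamma_vvv = 0.000000; k3 = (0.145386, -1.996775, 0.407587, 0.064460)
  k4: at (u, v) = (1.014539, -0.449677), (du/dtau, dv/dtau) = (0.165759, -1.993554); Gamma_uuu = 0.000000, Gamma_uuv = 0.000000, Gamma_uvv = -0.102309, Gamma_vuu = 0.000000, Gamma_vuv = 0.110932, Gamma_vvv = 0.000000; k4 = (0.165759, -1.993554, 0.406601, 0.073315)
  Y <- Y + (h/6)(k1 + 2k2 + 2k3 + k4): u = 1.0145, v = -0.4497, du/dtau = 0.1658, dv/dtau = -1.9936
step 2:
  k1: at (u, v) = (1.014540, -0.449692), (du/dtau, dv/dtau) = (0.165763, -1.993553); Gamma_uuu = 0.000000, Gamma_uuv = 0.000000, Gamma_uvv = -0.102309, Gamma_vuu = 0.000000, Gamma_vuv = 0.110932, Gamma_vvv = 0.000000; k1 = (0.165763, -1.993553, 0.406601, 0.073317)
  k2: at (u, v) = (1.022828, -0.549370), (du/dtau, dv/dtau) = (0.186093, -1.989888); Gamma_uuu = 0.000000, Gamma_uuv = 0.000000, Gamma_uvv = -0.102403, Gamma_vuu = 0.000000, Gamma_vuv = 0.110830, Gamma_vvv = 0.000000; k2 = (0.186093, -1.989888, 0.405480, 0.082082)
  k3: at (u, v) = (1.023844, -0.549187), (du/dtau, dv/dtau) = (0.186037, -1.989449); Gamma_uuu = 0.000000, Gamma_uuv = 0.000000, Gamma_uvv = -0.102414, Gamma_vuu = 0.000000, Gamma_vuv = 0.110818, Gamma_vvv = 0.000000; k3 = (0.186037, -1.989449, 0.405347, 0.082030)
  k4: at (u, v) = (1.033144, -0.648637), (du/dtau, dv/dtau) = (0.206298, -1.985351); Gamma_uuu = 0.000000, Gamma_uuv = 0.000000, Gamma_uvv = -0.102520, Gamma_vuu = 0.000000, Gamma_vuv = 0.110703, Gamma_vvv = 0.000000; k4 = (0.206298, -1.985351, 0.404094, 0.090682)
  Y <- Y + (h/6)(k1 + 2k2 + 2k3 + k4): u = 1.0331, v = -0.6487, du/dtau = 0.2063, dv/dtau = -1.9853
step 3:
  k1: at (u, v) = (1.033145, -0.648652), (du/dtau, dv/dtau) = (0.206302, -1.985350); Gamma_uuu = 0.000000, Gamma_uuv = 0.000000, Gamma_uvv = -0.102520, Gamma_vuu = 0.000000, Gamma_vuv = 0.110703, Gamma_vvv = 0.000000; k1 = (0.206302, -1.985350, 0.404094, 0.090684)
  k2: at (u, v) = (1.043460, -0.747920), (du/dtau, dv/dtau) = (0.226507, -1.980816); Gamma_uuu = 0.000000, Gamma_uuv = 0.000000, Gamma_uvv = -0.102637, Gamma_vuu = 0.000000, Gamma_vuv = 0.110577, Gamma_vvv = 0.000000; k2 = (0.226507, -1.980816, 0.402710, 0.099225)
  k3: at (u, v) = (1.044471, -0.747693), (du/dtau, dv/dtau) = (0.226438, -1.980389); Gamma_uuu = 0.000000, Gamma_uuv = 0.000000, Gamma_uvv = -0.102648, Gamma_vuu = 0.000000, Gamma_vuv = 0.110565, Gamma_vvv = 0.000000; k3 = (0.226438, -1.980389, 0.402581, 0.099162)
  k4: at (u, v) = (1.055789, -0.846691), (du/dtau, dv/dtau) = (0.246561, -1.975434); Gamma_uuu = 0.000000, Gamma_uuv = 0.000000, Gamma_uvv = -0.102777, Gamma_vuu = 0.000000, Gamma_vuv = 0.110427, Gamma_vvv = 0.000000; k4 = (0.246561, -1.975434, 0.401070, 0.107570)
  Y <- Y + (h/6)(k1 + 2k2 + 2k3 + k4): u = 1.0558, v = -0.8467, du/dtau = 0.2466, dv/dtau = -1.9754
step 4:
  k1: at (u, v) = (1.055791, -0.846705), (du/dtau, dv/dtau) = (0.246565, -1.975433); Gamma_uuu = 0.000000, Gamma_uuv = 0.000000, Gamma_uvv = -0.102777, Gamma_vuu = 0.000000, Gamma_vuv = 0.110427, Gamma_vvv = 0.000000; k1 = (0.246565, -1.975433, 0.401070, 0.107571)
  k2: at (u, v) = (1.068119, -0.945477), (du/dtau, dv/dtau) = (0.266618, -1.970054); Gamma_uuu = 0.000000, Gamma_uuv = 0.000000, Gamma_uvv = -0.102917, Gamma_vuu = 0.000000, Gamma_vuv = 0.110276, Gamma_vvv = 0.000000; k2 = (0.266618, -1.970054, 0.399432, 0.115846)
  k3: at (u, v) = (1.069122, -0.945208), (du/dtau, dv/dtau) = (0.266536, -1.969640); Gamma_uuu = 0.000000, Gamma_uuv = 0.000000, Gamma_uvv = -0.102928, Gamma_vuu = 0.000000, Gamma_vuv = 0.110264, Gamma_vvv = 0.000000; k3 = (0.266536, -1.969640, 0.399308, 0.115773)
  k4: at (u, v) = (1.082445, -1.043669), (du/dtau, dv/dtau) = (0.286496, -1.963855); Gamma_uuu = 0.000000, Gamma_uuv = 0.000000, Gamma_uvv = -0.103079, Gamma_vuu = 0.000000, Gamma_vuv = 0.110103, Gamma_vvv = 0.000000; k4 = (0.286496, -1.963855, 0.397549, 0.123895)
  Y <- Y + (h/6)(k1 + 2k2 + 2k3 + k4): u = 1.0824, v = -1.0437, du/dtau = 0.2865, dv/dtau = -1.9639

Answer: u = 1.0824, v = -1.0437, du/dtau = 0.2865, dv/dtau = -1.9639


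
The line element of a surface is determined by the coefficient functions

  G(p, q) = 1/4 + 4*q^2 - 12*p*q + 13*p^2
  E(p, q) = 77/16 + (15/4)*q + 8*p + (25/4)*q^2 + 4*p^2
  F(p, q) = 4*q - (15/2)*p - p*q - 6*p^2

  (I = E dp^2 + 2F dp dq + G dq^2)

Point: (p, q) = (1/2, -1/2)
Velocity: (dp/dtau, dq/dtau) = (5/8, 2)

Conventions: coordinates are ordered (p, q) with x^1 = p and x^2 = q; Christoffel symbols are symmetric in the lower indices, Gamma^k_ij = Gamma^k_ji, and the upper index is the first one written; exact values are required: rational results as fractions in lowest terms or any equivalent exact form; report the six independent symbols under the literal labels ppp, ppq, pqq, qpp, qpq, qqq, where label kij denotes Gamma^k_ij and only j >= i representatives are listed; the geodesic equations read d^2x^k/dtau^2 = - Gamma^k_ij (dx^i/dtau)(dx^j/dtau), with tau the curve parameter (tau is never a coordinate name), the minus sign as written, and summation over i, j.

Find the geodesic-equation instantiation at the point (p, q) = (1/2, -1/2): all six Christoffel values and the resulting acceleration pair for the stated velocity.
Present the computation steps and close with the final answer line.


E = 19/2, F = -7, G = 15/2 at the point
E_p = 12, E_q = -5/2, F_p = -13, F_q = 7/2, G_p = 19, G_q = -10
EG - F^2 = 89/4;  g^inv = (4/89) * [[15/2, 7], [7, 19/2]]
first-kind symbols [ij,l] = (1/2)(d_i g_jl + d_j g_il - d_l g_ij): [pp,p] = E_p/2 = 6, [pp,q] = F_p - E_q/2 = -47/4, [pq,p] = E_q/2 = -5/4, [pq,q] = G_p/2 = 19/2, [qq,p] = F_q - G_p/2 = -6, [qq,q] = G_q/2 = -5
Gamma^p_ij = (G*[ij,p] - F*[ij,q])/(EG - F^2), Gamma^q_ij = (E*[ij,q] - F*[ij,p])/(EG - F^2)
Gamma_ppp = -149/89, Gamma_ppq = 457/178, Gamma_pqq = -320/89, Gamma_qpp = -557/178, Gamma_qpq = 326/89, Gamma_qqq = -358/89
d^2p/dtau^2 = -(Gamma_ppp*(5/8)^2 + 2*Gamma_ppq*(5/8)*(2) + Gamma_pqq*(2)^2) = 49085/5696
d^2q/dtau^2 = -(Gamma_qpp*(5/8)^2 + 2*Gamma_qpq*(5/8)*(2) + Gamma_qqq*(2)^2) = 92901/11392

Answer: Gamma_ppp = -149/89, Gamma_ppq = 457/178, Gamma_pqq = -320/89, Gamma_qpp = -557/178, Gamma_qpq = 326/89, Gamma_qqq = -358/89; accelerations (d^2p/dtau^2, d^2q/dtau^2) = (49085/5696, 92901/11392)


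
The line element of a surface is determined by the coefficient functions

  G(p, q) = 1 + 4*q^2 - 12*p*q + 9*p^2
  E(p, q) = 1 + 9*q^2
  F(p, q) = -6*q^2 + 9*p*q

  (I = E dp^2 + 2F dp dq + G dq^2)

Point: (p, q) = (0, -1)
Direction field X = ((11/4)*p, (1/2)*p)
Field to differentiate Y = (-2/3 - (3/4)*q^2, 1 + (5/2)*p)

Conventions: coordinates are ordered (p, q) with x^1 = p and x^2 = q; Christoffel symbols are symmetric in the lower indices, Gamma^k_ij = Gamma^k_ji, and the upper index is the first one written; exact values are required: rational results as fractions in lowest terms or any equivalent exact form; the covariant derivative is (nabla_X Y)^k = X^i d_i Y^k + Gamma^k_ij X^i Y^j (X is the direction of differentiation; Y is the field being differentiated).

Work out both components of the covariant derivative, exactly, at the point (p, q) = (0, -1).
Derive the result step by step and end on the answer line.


E = 10, F = -6, G = 5 at the point
E_p = 0, E_q = -18, F_p = -9, F_q = 12, G_p = 12, G_q = -8
EG - F^2 = 14;  g^inv = (1/14) * [[5, 6], [6, 10]]
first-kind symbols [ij,l] = (1/2)(d_i g_jl + d_j g_il - d_l g_ij): [pp,p] = E_p/2 = 0, [pp,q] = F_p - E_q/2 = 0, [pq,p] = E_q/2 = -9, [pq,q] = G_p/2 = 6, [qq,p] = F_q - G_p/2 = 6, [qq,q] = G_q/2 = -4
Gamma^p_ij = (G*[ij,p] - F*[ij,q])/(EG - F^2), Gamma^q_ij = (E*[ij,q] - F*[ij,p])/(EG - F^2)
Gamma_ppp = 0, Gamma_ppq = -9/14, Gamma_pqq = 3/7, Gamma_qpp = 0, Gamma_qpq = 3/7, Gamma_qqq = -2/7
X = (0, 0), Y = (-17/12, 1) at the point

Answer: (nabla_X Y)^p = 0, (nabla_X Y)^q = 0


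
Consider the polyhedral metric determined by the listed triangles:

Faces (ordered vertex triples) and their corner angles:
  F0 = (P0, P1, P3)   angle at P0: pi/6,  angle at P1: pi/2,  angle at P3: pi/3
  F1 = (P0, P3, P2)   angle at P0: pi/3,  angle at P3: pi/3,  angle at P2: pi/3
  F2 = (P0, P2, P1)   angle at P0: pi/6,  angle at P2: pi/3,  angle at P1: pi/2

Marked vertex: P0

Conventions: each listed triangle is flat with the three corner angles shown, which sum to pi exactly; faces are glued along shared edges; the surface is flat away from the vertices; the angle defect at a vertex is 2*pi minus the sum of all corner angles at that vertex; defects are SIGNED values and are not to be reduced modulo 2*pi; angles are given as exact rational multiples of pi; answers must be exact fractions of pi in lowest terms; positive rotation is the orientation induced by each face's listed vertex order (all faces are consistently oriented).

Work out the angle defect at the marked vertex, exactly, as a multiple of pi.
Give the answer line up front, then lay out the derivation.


Answer: defect(P0) = (4/3)*pi

Sum of corner angles at P0: (2/3)*pi
defect = 2*pi - (2/3)*pi


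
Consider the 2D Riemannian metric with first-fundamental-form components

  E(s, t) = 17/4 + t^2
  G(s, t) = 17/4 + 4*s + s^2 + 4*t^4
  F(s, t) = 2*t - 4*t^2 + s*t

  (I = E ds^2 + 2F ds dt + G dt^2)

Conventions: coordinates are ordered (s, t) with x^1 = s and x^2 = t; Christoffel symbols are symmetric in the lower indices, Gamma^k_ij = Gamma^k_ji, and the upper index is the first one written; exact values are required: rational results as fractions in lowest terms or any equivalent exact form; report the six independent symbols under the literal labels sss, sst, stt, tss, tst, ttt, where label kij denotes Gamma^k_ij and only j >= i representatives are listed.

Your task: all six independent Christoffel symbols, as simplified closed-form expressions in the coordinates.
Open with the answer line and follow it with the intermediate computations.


Answer: Gamma_sss = 0, Gamma_sst = (64*s*t^2 + 64*t^5 + 128*t^2 + 4*t)/(68*s^2 + 128*s*t^3 + 272*s + 64*t^6 + 16*t^4 + 256*t^3 + 4*t^2 + 289), Gamma_stt = (-128*s^2*t - 128*s*t^4 - 512*s*t - 256*t^4 - 544*t)/(68*s^2 + 128*s*t^3 + 272*s + 64*t^6 + 16*t^4 + 256*t^3 + 4*t^2 + 289), Gamma_tss = 0, Gamma_tst = (68*s + 64*t^3 + 136)/(68*s^2 + 128*s*t^3 + 272*s + 64*t^6 + 16*t^4 + 256*t^3 + 4*t^2 + 289), Gamma_ttt = (128*s*t^2 + 128*t^5 + 32*t^3 + 256*t^2)/(68*s^2 + 128*s*t^3 + 272*s + 64*t^6 + 16*t^4 + 256*t^3 + 4*t^2 + 289)

E = 17/4 + t^2; F = 2*t - 4*t^2 + s*t; G = 17/4 + 4*s + s^2 + 4*t^4
Gamma^k_ij = (1/2) g^{kl} (d_i g_jl + d_j g_il - d_l g_ij), with g^inv = (1/(EG-F^2)) [[G, -F], [-F, E]]
first partials: E_s = 0, E_t = 2*t, F_s = t, F_t = 2 - 8*t + s, G_s = 4 + 2*s, G_t = 16*t^3
D = EG - F^2 = 289/16 + 17*s + (1/4)*t^2 + (17/4)*s^2 + 16*t^3 + t^4 + 8*s*t^3 + 4*t^6
expanded: Gamma^s_ss = (G E_s - 2F F_s + F E_t)/(2D), Gamma^s_st = (G E_t - F G_s)/(2D), Gamma^s_tt = (2G F_t - G G_s - F G_t)/(2D), Gamma^t_ss = (2E F_s - E E_t - F E_s)/(2D), Gamma^t_st = (E G_s - F E_t)/(2D), Gamma^t_tt = (E G_t - 2F F_t + F G_s)/(2D); substitute and cancel common factors
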